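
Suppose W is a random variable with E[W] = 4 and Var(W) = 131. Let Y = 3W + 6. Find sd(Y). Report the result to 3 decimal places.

34.337

Var(3W + 6) = (3)²·131 = 1179
sd(Y) = √1179 ≈ 34.337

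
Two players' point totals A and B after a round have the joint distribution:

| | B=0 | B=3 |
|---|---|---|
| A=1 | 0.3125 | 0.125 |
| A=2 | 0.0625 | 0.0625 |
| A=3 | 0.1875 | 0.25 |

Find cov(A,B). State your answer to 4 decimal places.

0.3750

E[A] = 2,  E[B] = 1.3125
E[AB] = 3
cov(A,B) = E[AB] − E[A]E[B] = 3 − (2)(1.3125) = 0.375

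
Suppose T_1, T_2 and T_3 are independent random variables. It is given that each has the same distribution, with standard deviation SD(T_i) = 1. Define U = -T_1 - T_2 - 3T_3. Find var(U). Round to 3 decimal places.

var(T_i) = (1)² = 1
By independence, var(U) = (-1)²var(T_1) + (-1)²var(T_2) + (-3)²var(T_3)
= (-1)²·1 + (-1)²·1 + (-3)²·1 = 11

11.000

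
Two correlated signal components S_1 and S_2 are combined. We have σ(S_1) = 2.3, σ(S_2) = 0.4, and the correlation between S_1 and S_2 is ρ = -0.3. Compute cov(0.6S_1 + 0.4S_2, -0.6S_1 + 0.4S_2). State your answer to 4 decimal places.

Var(S_1) = (2.3)² = 5.29;  Var(S_2) = (0.4)² = 0.16
cov(S_1,S_2) = ρ·σ(S_1)·σ(S_2) = -0.3·2.3·0.4 = -0.276
cov(0.6S_1 + 0.4S_2, -0.6S_1 + 0.4S_2) = (0.6)(-0.6)Var(S_1) + (0.4)(0.4)Var(S_2) + [(0.6)(0.4) + (0.4)(-0.6)]cov(S_1,S_2)
= -0.36·5.29 + 0.16·0.16 + 0·-0.276 = -1.8788

-1.8788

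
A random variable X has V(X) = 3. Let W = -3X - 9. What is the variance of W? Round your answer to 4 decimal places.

27.0000

V(-3X - 9) = (-3)²·V(X) = 9·3 = 27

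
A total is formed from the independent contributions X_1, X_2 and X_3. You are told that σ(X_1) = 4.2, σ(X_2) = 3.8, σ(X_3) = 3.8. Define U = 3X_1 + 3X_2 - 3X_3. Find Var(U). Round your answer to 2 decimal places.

Var(X_1) = 17.64, Var(X_2) = 14.44, Var(X_3) = 14.44
By independence, Var(U) = (3)²Var(X_1) + (3)²Var(X_2) + (-3)²Var(X_3)
= (3)²·17.64 + (3)²·14.44 + (-3)²·14.44 = 418.68

418.68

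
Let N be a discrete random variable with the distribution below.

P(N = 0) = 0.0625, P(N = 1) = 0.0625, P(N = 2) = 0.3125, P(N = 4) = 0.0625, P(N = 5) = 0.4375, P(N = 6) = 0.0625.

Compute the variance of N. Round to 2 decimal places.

E[N] = (0)(0.0625) + (1)(0.0625) + (2)(0.3125) + (4)(0.0625) + (5)(0.4375) + (6)(0.0625) = 3.5
E[N²] = (0)²(0.0625) + (1)²(0.0625) + (2)²(0.3125) + (4)²(0.0625) + (5)²(0.4375) + (6)²(0.0625) = 15.5
V(N) = E[N²] − (E[N])² = 15.5 − (3.5)² = 3.25

3.25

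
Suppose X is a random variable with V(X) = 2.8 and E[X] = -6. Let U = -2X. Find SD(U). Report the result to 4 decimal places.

V(-2X) = (-2)²·2.8 = 11.2
SD(U) = √11.2 ≈ 3.3466

3.3466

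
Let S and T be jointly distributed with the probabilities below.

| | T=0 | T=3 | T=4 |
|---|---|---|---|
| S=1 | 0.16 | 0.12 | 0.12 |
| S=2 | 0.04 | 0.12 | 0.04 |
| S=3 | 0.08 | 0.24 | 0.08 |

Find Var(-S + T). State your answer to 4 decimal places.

2.8000

E[S] = 2,  E[T] = 2.4,  E[ST] = 5
Var(S) = 4.8 − (2)² = 0.8;  Var(T) = 8.16 − (2.4)² = 2.4
cov(S,T) = 5 − (2)(2.4) = 0.2
Var(-S + T) = (-1)²·0.8 + (1)²·2.4 + 2·(-1)·(1)·0.2 = 2.8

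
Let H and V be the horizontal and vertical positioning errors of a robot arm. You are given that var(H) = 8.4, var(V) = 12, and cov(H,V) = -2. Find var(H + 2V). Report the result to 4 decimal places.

48.4000

var(H + 2V) = (1)²·var(H) + (2)²·var(V) + 2·(1)·(2)·cov(H,V)
= 1·8.4 + 4·12 + 4·-2 = 48.4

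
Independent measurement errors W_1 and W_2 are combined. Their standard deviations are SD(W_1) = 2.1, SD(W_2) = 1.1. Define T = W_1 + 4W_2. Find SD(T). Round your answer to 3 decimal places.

Var(W_1) = 4.41, Var(W_2) = 1.21
By independence, Var(T) = (1)²Var(W_1) + (4)²Var(W_2)
= (1)²·4.41 + (4)²·1.21 = 23.77
SD(T) = √23.77 ≈ 4.875

4.875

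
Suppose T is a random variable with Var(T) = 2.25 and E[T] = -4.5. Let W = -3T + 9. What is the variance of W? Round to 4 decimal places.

20.2500

Var(-3T + 9) = (-3)²·Var(T) = 9·2.25 = 20.25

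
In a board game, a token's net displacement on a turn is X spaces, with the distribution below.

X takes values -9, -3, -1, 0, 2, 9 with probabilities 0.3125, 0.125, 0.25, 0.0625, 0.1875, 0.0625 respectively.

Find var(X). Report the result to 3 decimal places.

E[X] = (-9)(0.3125) + (-3)(0.125) + (-1)(0.25) + (0)(0.0625) + (2)(0.1875) + (9)(0.0625) = -2.5
E[X²] = (-9)²(0.3125) + (-3)²(0.125) + (-1)²(0.25) + (0)²(0.0625) + (2)²(0.1875) + (9)²(0.0625) = 32.5
var(X) = E[X²] − (E[X])² = 32.5 − (-2.5)² = 26.25

26.250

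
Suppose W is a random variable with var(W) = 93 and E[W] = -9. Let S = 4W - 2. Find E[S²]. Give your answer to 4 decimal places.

E[4W - 2] = 4·-9 − 2 = -38
var(4W - 2) = (4)²·93 = 1488
E[S²] = var(S) + (E[S])² = 1488 + (-38)² = 2932

2932.0000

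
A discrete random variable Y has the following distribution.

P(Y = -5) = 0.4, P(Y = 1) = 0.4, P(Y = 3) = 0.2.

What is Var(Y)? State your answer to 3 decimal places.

E[Y] = (-5)(0.4) + (1)(0.4) + (3)(0.2) = -1
E[Y²] = (-5)²(0.4) + (1)²(0.4) + (3)²(0.2) = 12.2
Var(Y) = E[Y²] − (E[Y])² = 12.2 − (-1)² = 11.2

11.200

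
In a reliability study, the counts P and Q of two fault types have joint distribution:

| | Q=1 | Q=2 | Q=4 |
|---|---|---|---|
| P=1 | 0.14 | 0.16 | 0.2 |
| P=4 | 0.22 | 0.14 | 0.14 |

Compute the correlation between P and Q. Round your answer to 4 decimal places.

-0.1573

E[P] = 2.5,  E[Q] = 2.32
E[PQ] = 5.5
Cov(P,Q) = E[PQ] − E[P]E[Q] = 5.5 − (2.5)(2.32) = -0.3
Var(P) = 2.25,  Var(Q) = 1.6176
ρ = -0.3 / √(2.25·1.6176) ≈ -0.1573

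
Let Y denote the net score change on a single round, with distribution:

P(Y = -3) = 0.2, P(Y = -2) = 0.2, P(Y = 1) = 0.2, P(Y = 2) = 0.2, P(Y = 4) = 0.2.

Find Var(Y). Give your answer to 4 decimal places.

6.6400

E[Y] = (-3)(0.2) + (-2)(0.2) + (1)(0.2) + (2)(0.2) + (4)(0.2) = 0.4
E[Y²] = (-3)²(0.2) + (-2)²(0.2) + (1)²(0.2) + (2)²(0.2) + (4)²(0.2) = 6.8
Var(Y) = E[Y²] − (E[Y])² = 6.8 − (0.4)² = 6.64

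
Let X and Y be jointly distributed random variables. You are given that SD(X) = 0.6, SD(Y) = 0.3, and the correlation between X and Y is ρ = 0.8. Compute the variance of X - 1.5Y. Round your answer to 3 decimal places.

0.131

V(X) = (0.6)² = 0.36;  V(Y) = (0.3)² = 0.09
Cov(X,Y) = ρ·SD(X)·SD(Y) = 0.8·0.6·0.3 = 0.144
V(X - 1.5Y) = (1)²·V(X) + (-1.5)²·V(Y) + 2·(1)·(-1.5)·Cov(X,Y)
= 1·0.36 + 2.25·0.09 + -3·0.144 = 0.1305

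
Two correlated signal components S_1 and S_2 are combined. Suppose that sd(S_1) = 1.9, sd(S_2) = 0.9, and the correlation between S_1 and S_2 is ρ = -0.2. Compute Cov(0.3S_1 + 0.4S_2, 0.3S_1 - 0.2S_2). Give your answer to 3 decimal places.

var(S_1) = (1.9)² = 3.61;  var(S_2) = (0.9)² = 0.81
Cov(S_1,S_2) = ρ·sd(S_1)·sd(S_2) = -0.2·1.9·0.9 = -0.342
Cov(0.3S_1 + 0.4S_2, 0.3S_1 - 0.2S_2) = (0.3)(0.3)var(S_1) + (0.4)(-0.2)var(S_2) + [(0.3)(-0.2) + (0.4)(0.3)]Cov(S_1,S_2)
= 0.09·3.61 + -0.08·0.81 + 0.06·-0.342 = 0.23958

0.240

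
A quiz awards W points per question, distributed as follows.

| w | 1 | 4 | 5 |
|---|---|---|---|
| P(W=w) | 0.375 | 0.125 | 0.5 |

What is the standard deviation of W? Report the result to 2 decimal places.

E[W] = (1)(0.375) + (4)(0.125) + (5)(0.5) = 3.375
E[W²] = (1)²(0.375) + (4)²(0.125) + (5)²(0.5) = 14.875
Var(W) = E[W²] − (E[W])² = 14.875 − (3.375)² = 3.484375
sd(W) = √3.484375 ≈ 1.87

1.87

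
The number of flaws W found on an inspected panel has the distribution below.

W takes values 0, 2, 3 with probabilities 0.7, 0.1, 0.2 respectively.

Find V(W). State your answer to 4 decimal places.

E[W] = (0)(0.7) + (2)(0.1) + (3)(0.2) = 0.8
E[W²] = (0)²(0.7) + (2)²(0.1) + (3)²(0.2) = 2.2
V(W) = E[W²] − (E[W])² = 2.2 − (0.8)² = 1.56

1.5600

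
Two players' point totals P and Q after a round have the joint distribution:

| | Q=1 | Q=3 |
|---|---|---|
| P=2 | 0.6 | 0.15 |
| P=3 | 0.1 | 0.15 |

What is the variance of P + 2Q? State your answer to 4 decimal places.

4.1475

E[P] = 2.25,  E[Q] = 1.6,  E[PQ] = 3.75
Var(P) = 5.25 − (2.25)² = 0.1875;  Var(Q) = 3.4 − (1.6)² = 0.84
Cov(P,Q) = 3.75 − (2.25)(1.6) = 0.15
Var(P + 2Q) = (1)²·0.1875 + (2)²·0.84 + 2·(1)·(2)·0.15 = 4.1475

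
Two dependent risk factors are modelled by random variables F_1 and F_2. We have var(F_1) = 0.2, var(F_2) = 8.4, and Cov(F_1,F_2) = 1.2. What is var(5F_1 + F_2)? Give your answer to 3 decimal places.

25.400

var(5F_1 + F_2) = (5)²·var(F_1) + (1)²·var(F_2) + 2·(5)·(1)·Cov(F_1,F_2)
= 25·0.2 + 1·8.4 + 10·1.2 = 25.4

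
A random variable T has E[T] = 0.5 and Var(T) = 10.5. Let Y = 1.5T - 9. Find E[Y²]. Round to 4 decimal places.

91.6875

E[1.5T - 9] = 1.5·0.5 − 9 = -8.25
Var(1.5T - 9) = (1.5)²·10.5 = 23.625
E[Y²] = Var(Y) + (E[Y])² = 23.625 + (-8.25)² = 91.6875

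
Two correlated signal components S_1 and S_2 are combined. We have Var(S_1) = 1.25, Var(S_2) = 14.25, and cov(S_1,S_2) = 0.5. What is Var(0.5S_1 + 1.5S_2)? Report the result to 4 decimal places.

33.1250

Var(0.5S_1 + 1.5S_2) = (0.5)²·Var(S_1) + (1.5)²·Var(S_2) + 2·(0.5)·(1.5)·cov(S_1,S_2)
= 0.25·1.25 + 2.25·14.25 + 1.5·0.5 = 33.125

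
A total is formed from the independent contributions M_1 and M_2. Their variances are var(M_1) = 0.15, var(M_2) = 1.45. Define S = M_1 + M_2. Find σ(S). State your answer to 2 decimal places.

1.26

By independence, var(S) = (1)²var(M_1) + (1)²var(M_2)
= (1)²·0.15 + (1)²·1.45 = 1.6
σ(S) = √1.6 ≈ 1.26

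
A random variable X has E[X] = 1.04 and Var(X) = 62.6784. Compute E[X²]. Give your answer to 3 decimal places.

63.760

E[X²] = Var(X) + (E[X])² = 62.6784 + (1.04)² = 63.76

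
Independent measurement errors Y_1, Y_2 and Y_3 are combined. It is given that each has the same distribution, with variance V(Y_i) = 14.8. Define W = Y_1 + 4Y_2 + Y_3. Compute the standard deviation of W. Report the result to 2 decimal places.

By independence, V(W) = (1)²V(Y_1) + (4)²V(Y_2) + (1)²V(Y_3)
= (1)²·14.8 + (4)²·14.8 + (1)²·14.8 = 266.4
σ(W) = √266.4 ≈ 16.32

16.32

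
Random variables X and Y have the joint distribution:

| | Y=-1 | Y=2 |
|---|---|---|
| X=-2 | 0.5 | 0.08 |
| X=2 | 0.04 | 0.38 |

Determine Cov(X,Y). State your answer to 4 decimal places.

E[X] = -0.32,  E[Y] = 0.38
E[XY] = 2.12
Cov(X,Y) = E[XY] − E[X]E[Y] = 2.12 − (-0.32)(0.38) = 2.2416

2.2416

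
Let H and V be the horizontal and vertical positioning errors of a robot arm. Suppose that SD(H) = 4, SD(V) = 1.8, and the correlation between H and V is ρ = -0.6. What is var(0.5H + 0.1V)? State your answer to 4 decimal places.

var(H) = (4)² = 16;  var(V) = (1.8)² = 3.24
cov(H,V) = ρ·SD(H)·SD(V) = -0.6·4·1.8 = -4.32
var(0.5H + 0.1V) = (0.5)²·var(H) + (0.1)²·var(V) + 2·(0.5)·(0.1)·cov(H,V)
= 0.25·16 + 0.01·3.24 + 0.1·-4.32 = 3.6004

3.6004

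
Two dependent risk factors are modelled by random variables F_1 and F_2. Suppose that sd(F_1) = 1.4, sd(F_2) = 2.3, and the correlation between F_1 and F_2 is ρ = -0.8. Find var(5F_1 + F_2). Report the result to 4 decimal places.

28.5300

var(F_1) = (1.4)² = 1.96;  var(F_2) = (2.3)² = 5.29
Cov(F_1,F_2) = ρ·sd(F_1)·sd(F_2) = -0.8·1.4·2.3 = -2.576
var(5F_1 + F_2) = (5)²·var(F_1) + (1)²·var(F_2) + 2·(5)·(1)·Cov(F_1,F_2)
= 25·1.96 + 1·5.29 + 10·-2.576 = 28.53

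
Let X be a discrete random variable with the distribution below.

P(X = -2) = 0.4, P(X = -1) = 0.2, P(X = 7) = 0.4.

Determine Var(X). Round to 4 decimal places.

18.1600

E[X] = (-2)(0.4) + (-1)(0.2) + (7)(0.4) = 1.8
E[X²] = (-2)²(0.4) + (-1)²(0.2) + (7)²(0.4) = 21.4
Var(X) = E[X²] − (E[X])² = 21.4 − (1.8)² = 18.16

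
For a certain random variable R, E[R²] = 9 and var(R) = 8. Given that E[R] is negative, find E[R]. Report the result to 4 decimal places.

(E[R])² = E[R²] − var(R) = 9 − 8 = 1
E[R] = −√1 = -1

-1.0000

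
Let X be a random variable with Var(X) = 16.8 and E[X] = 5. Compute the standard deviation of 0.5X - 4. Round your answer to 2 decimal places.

Var(0.5X - 4) = (0.5)²·16.8 = 4.2
sd(0.5X - 4) = √4.2 ≈ 2.05

2.05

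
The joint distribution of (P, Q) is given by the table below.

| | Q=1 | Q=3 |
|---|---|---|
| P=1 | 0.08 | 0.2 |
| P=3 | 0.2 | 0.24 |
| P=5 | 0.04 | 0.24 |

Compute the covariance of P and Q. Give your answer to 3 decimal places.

0.160

E[P] = 3,  E[Q] = 2.36
E[PQ] = 7.24
Cov(P,Q) = E[PQ] − E[P]E[Q] = 7.24 − (3)(2.36) = 0.16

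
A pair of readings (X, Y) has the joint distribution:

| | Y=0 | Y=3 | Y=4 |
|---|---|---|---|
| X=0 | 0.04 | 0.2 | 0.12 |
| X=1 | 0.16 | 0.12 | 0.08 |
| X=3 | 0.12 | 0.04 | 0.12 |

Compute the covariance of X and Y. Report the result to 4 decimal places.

-0.3520

E[X] = 1.2,  E[Y] = 2.36
E[XY] = 2.48
Cov(X,Y) = E[XY] − E[X]E[Y] = 2.48 − (1.2)(2.36) = -0.352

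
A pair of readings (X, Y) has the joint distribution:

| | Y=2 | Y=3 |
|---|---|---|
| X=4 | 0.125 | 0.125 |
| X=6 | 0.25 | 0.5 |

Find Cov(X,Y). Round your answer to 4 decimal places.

E[X] = 5.5,  E[Y] = 2.625
E[XY] = 14.5
Cov(X,Y) = E[XY] − E[X]E[Y] = 14.5 − (5.5)(2.625) = 0.0625

0.0625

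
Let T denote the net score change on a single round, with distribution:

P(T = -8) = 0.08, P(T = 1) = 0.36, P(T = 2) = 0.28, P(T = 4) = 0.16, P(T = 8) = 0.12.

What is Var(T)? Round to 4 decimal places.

E[T] = (-8)(0.08) + (1)(0.36) + (2)(0.28) + (4)(0.16) + (8)(0.12) = 1.88
E[T²] = (-8)²(0.08) + (1)²(0.36) + (2)²(0.28) + (4)²(0.16) + (8)²(0.12) = 16.84
Var(T) = E[T²] − (E[T])² = 16.84 − (1.88)² = 13.3056

13.3056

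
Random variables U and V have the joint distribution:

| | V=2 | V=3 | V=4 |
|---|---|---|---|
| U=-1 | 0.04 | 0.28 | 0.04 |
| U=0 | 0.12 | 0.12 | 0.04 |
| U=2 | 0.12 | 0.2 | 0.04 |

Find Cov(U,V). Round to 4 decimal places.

E[U] = 0.36,  E[V] = 2.84
E[UV] = 0.92
Cov(U,V) = E[UV] − E[U]E[V] = 0.92 − (0.36)(2.84) = -0.1024

-0.1024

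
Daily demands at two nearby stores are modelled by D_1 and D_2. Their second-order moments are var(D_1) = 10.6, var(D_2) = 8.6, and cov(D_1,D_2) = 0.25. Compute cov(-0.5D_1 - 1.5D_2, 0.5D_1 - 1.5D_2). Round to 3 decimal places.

16.700

cov(-0.5D_1 - 1.5D_2, 0.5D_1 - 1.5D_2) = (-0.5)(0.5)var(D_1) + (-1.5)(-1.5)var(D_2) + [(-0.5)(-1.5) + (-1.5)(0.5)]cov(D_1,D_2)
= -0.25·10.6 + 2.25·8.6 + 0·0.25 = 16.7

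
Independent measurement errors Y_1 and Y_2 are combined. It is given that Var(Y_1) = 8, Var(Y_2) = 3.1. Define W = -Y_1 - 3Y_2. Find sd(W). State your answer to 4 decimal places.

5.9917

By independence, Var(W) = (-1)²Var(Y_1) + (-3)²Var(Y_2)
= (-1)²·8 + (-3)²·3.1 = 35.9
sd(W) = √35.9 ≈ 5.9917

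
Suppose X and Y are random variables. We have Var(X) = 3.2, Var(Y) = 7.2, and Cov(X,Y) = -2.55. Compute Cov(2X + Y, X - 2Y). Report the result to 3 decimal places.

-0.350

Cov(2X + Y, X - 2Y) = (2)(1)Var(X) + (1)(-2)Var(Y) + [(2)(-2) + (1)(1)]Cov(X,Y)
= 2·3.2 + -2·7.2 + -3·-2.55 = -0.35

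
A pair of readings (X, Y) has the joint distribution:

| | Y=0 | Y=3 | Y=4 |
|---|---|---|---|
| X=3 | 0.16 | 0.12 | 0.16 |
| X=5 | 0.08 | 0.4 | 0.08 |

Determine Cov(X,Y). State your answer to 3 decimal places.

0.218

E[X] = 4.12,  E[Y] = 2.52
E[XY] = 10.6
Cov(X,Y) = E[XY] − E[X]E[Y] = 10.6 − (4.12)(2.52) = 0.2176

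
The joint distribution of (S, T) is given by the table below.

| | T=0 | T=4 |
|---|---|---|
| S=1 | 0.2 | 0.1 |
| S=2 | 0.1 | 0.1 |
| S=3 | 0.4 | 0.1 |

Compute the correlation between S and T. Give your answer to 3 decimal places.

-0.150

E[S] = 2.2,  E[T] = 1.2
E[ST] = 2.4
cov(S,T) = E[ST] − E[S]E[T] = 2.4 − (2.2)(1.2) = -0.24
Var(S) = 0.76,  Var(T) = 3.36
ρ = -0.24 / √(0.76·3.36) ≈ -0.150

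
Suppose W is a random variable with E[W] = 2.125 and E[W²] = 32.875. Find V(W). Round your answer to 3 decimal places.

V(W) = 32.875 − (2.125)² = 28.359375

28.359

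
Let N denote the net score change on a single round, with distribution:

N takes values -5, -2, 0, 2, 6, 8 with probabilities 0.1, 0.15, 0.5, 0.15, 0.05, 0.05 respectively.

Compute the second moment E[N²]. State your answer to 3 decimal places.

8.700

E[N²] = (-5)²(0.1) + (-2)²(0.15) + (0)²(0.5) + (2)²(0.15) + (6)²(0.05) + (8)²(0.05) = 8.7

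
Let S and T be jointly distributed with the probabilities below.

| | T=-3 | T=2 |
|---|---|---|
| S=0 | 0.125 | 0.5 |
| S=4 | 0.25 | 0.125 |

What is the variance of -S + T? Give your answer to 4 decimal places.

E[S] = 1.5,  E[T] = 0.125,  E[ST] = -2
var(S) = 6 − (1.5)² = 3.75;  var(T) = 5.875 − (0.125)² = 5.859375
cov(S,T) = -2 − (1.5)(0.125) = -2.1875
var(-S + T) = (-1)²·3.75 + (1)²·5.859375 + 2·(-1)·(1)·-2.1875 = 13.984375

13.9844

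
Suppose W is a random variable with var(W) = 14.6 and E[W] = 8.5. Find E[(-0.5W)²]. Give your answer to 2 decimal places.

E[-0.5W] = -0.5·8.5 = -4.25
var(-0.5W) = (-0.5)²·14.6 = 3.65
E[(-0.5W)²] = var((-0.5W)) + (E[(-0.5W)])² = 3.65 + (-4.25)² = 21.7125

21.71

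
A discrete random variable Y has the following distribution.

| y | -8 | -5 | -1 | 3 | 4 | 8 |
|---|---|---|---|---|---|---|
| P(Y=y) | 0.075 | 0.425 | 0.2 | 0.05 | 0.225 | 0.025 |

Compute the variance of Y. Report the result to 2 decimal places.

E[Y] = (-8)(0.075) + (-5)(0.425) + (-1)(0.2) + (3)(0.05) + (4)(0.225) + (8)(0.025) = -1.675
E[Y²] = (-8)²(0.075) + (-5)²(0.425) + (-1)²(0.2) + (3)²(0.05) + (4)²(0.225) + (8)²(0.025) = 21.275
var(Y) = E[Y²] − (E[Y])² = 21.275 − (-1.675)² = 18.469375

18.47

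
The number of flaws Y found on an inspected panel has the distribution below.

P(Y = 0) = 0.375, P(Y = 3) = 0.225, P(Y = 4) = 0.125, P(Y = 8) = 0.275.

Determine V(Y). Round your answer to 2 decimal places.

E[Y] = (0)(0.375) + (3)(0.225) + (4)(0.125) + (8)(0.275) = 3.375
E[Y²] = (0)²(0.375) + (3)²(0.225) + (4)²(0.125) + (8)²(0.275) = 21.625
V(Y) = E[Y²] − (E[Y])² = 21.625 − (3.375)² = 10.234375

10.23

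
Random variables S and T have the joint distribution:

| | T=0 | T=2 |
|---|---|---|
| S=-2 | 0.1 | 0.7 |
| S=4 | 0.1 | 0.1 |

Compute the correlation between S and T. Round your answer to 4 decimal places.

E[S] = -0.8,  E[T] = 1.6
E[ST] = -2
Cov(S,T) = E[ST] − E[S]E[T] = -2 − (-0.8)(1.6) = -0.72
V(S) = 5.76,  V(T) = 0.64
ρ = -0.72 / √(5.76·0.64) ≈ -0.3750

-0.3750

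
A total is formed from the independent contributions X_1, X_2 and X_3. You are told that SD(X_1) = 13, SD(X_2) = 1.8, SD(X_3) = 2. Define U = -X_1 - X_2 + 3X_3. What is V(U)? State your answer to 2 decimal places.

208.24

V(X_1) = 169, V(X_2) = 3.24, V(X_3) = 4
By independence, V(U) = (-1)²V(X_1) + (-1)²V(X_2) + (3)²V(X_3)
= (-1)²·169 + (-1)²·3.24 + (3)²·4 = 208.24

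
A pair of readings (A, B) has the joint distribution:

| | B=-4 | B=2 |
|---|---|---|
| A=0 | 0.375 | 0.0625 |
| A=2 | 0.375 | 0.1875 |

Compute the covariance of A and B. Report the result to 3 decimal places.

0.563

E[A] = 1.125,  E[B] = -2.5
E[AB] = -2.25
cov(A,B) = E[AB] − E[A]E[B] = -2.25 − (1.125)(-2.5) = 0.5625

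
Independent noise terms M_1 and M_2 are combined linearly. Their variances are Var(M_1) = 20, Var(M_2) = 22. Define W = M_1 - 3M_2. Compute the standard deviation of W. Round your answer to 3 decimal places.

14.765

By independence, Var(W) = (1)²Var(M_1) + (-3)²Var(M_2)
= (1)²·20 + (-3)²·22 = 218
SD(W) = √218 ≈ 14.765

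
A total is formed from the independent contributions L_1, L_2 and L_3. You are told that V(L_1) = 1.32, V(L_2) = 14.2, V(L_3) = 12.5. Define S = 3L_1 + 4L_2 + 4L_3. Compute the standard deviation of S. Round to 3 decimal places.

20.954

By independence, V(S) = (3)²V(L_1) + (4)²V(L_2) + (4)²V(L_3)
= (3)²·1.32 + (4)²·14.2 + (4)²·12.5 = 439.08
sd(S) = √439.08 ≈ 20.954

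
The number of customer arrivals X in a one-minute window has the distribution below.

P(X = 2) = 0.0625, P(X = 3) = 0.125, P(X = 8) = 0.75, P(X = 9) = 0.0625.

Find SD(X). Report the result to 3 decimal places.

2.135

E[X] = (2)(0.0625) + (3)(0.125) + (8)(0.75) + (9)(0.0625) = 7.0625
E[X²] = (2)²(0.0625) + (3)²(0.125) + (8)²(0.75) + (9)²(0.0625) = 54.4375
V(X) = E[X²] − (E[X])² = 54.4375 − (7.0625)² = 4.55859375
SD(X) = √4.55859375 ≈ 2.135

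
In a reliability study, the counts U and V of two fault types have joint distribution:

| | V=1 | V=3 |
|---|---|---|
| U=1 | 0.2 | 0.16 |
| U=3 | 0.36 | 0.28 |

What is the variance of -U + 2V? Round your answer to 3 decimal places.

E[U] = 2.28,  E[V] = 1.88,  E[UV] = 4.28
Var(U) = 6.12 − (2.28)² = 0.9216;  Var(V) = 4.52 − (1.88)² = 0.9856
cov(U,V) = 4.28 − (2.28)(1.88) = -0.0064
Var(-U + 2V) = (-1)²·0.9216 + (2)²·0.9856 + 2·(-1)·(2)·-0.0064 = 4.8896

4.890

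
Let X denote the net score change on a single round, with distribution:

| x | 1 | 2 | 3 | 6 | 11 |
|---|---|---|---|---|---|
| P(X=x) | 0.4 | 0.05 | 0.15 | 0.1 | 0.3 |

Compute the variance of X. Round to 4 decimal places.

E[X] = (1)(0.4) + (2)(0.05) + (3)(0.15) + (6)(0.1) + (11)(0.3) = 4.85
E[X²] = (1)²(0.4) + (2)²(0.05) + (3)²(0.15) + (6)²(0.1) + (11)²(0.3) = 41.85
Var(X) = E[X²] − (E[X])² = 41.85 − (4.85)² = 18.3275

18.3275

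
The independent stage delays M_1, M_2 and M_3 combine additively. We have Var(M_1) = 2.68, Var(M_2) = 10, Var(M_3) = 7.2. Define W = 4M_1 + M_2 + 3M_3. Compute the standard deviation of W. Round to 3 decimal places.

By independence, Var(W) = (4)²Var(M_1) + (1)²Var(M_2) + (3)²Var(M_3)
= (4)²·2.68 + (1)²·10 + (3)²·7.2 = 117.68
σ(W) = √117.68 ≈ 10.848

10.848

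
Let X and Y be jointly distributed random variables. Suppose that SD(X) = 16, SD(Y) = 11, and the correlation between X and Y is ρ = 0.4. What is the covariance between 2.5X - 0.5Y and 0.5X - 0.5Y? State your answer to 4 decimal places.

var(X) = (16)² = 256;  var(Y) = (11)² = 121
Cov(X,Y) = ρ·SD(X)·SD(Y) = 0.4·16·11 = 70.4
Cov(2.5X - 0.5Y, 0.5X - 0.5Y) = (2.5)(0.5)var(X) + (-0.5)(-0.5)var(Y) + [(2.5)(-0.5) + (-0.5)(0.5)]Cov(X,Y)
= 1.25·256 + 0.25·121 + -1.5·70.4 = 244.65

244.6500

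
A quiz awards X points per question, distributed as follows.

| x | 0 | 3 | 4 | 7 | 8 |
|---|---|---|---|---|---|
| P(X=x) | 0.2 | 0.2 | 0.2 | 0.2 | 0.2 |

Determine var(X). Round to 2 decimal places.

E[X] = (0)(0.2) + (3)(0.2) + (4)(0.2) + (7)(0.2) + (8)(0.2) = 4.4
E[X²] = (0)²(0.2) + (3)²(0.2) + (4)²(0.2) + (7)²(0.2) + (8)²(0.2) = 27.6
var(X) = E[X²] − (E[X])² = 27.6 − (4.4)² = 8.24

8.24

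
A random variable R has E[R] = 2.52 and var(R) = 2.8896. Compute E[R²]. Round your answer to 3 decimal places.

9.240

E[R²] = var(R) + (E[R])² = 2.8896 + (2.52)² = 9.24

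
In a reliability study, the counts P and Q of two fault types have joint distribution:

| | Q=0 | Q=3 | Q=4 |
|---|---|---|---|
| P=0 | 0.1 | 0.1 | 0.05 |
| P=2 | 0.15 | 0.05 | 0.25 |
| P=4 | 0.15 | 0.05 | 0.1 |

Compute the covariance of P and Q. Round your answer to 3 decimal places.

-0.120

E[P] = 2.1,  E[Q] = 2.2
E[PQ] = 4.5
Cov(P,Q) = E[PQ] − E[P]E[Q] = 4.5 − (2.1)(2.2) = -0.12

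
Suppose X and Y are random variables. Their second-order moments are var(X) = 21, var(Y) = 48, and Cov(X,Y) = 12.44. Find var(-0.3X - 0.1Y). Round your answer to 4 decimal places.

3.1164

var(-0.3X - 0.1Y) = (-0.3)²·var(X) + (-0.1)²·var(Y) + 2·(-0.3)·(-0.1)·Cov(X,Y)
= 0.09·21 + 0.01·48 + 0.06·12.44 = 3.1164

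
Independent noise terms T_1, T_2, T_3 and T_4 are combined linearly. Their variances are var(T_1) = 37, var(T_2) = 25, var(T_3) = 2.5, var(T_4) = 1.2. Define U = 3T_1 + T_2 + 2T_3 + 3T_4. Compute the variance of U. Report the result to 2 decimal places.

By independence, var(U) = (3)²var(T_1) + (1)²var(T_2) + (2)²var(T_3) + (3)²var(T_4)
= (3)²·37 + (1)²·25 + (2)²·2.5 + (3)²·1.2 = 378.8

378.80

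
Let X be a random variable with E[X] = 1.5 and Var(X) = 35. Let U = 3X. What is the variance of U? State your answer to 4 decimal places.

315.0000

Var(3X) = (3)²·Var(X) = 9·35 = 315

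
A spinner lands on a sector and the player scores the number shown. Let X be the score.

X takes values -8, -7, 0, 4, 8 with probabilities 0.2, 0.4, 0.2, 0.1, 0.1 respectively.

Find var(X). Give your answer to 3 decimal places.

E[X] = (-8)(0.2) + (-7)(0.4) + (0)(0.2) + (4)(0.1) + (8)(0.1) = -3.2
E[X²] = (-8)²(0.2) + (-7)²(0.4) + (0)²(0.2) + (4)²(0.1) + (8)²(0.1) = 40.4
var(X) = E[X²] − (E[X])² = 40.4 − (-3.2)² = 30.16

30.160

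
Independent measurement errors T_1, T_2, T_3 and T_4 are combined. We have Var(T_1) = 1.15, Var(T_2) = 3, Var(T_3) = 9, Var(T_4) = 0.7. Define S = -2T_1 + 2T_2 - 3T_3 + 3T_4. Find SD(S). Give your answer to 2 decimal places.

By independence, Var(S) = (-2)²Var(T_1) + (2)²Var(T_2) + (-3)²Var(T_3) + (3)²Var(T_4)
= (-2)²·1.15 + (2)²·3 + (-3)²·9 + (3)²·0.7 = 103.9
SD(S) = √103.9 ≈ 10.19

10.19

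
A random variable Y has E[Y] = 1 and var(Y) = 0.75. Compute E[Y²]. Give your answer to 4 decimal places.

E[Y²] = var(Y) + (E[Y])² = 0.75 + (1)² = 1.75

1.7500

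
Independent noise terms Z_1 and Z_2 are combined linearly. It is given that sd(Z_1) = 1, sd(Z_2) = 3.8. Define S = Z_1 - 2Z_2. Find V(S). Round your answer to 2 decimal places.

58.76

V(Z_1) = 1, V(Z_2) = 14.44
By independence, V(S) = (1)²V(Z_1) + (-2)²V(Z_2)
= (1)²·1 + (-2)²·14.44 = 58.76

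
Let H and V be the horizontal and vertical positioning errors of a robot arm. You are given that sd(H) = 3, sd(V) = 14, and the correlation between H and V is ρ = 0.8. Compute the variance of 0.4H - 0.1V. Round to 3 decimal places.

Var(H) = (3)² = 9;  Var(V) = (14)² = 196
Cov(H,V) = ρ·sd(H)·sd(V) = 0.8·3·14 = 33.6
Var(0.4H - 0.1V) = (0.4)²·Var(H) + (-0.1)²·Var(V) + 2·(0.4)·(-0.1)·Cov(H,V)
= 0.16·9 + 0.01·196 + -0.08·33.6 = 0.712

0.712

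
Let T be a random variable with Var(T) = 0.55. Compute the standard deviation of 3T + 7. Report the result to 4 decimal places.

2.2249

Var(3T + 7) = (3)²·0.55 = 4.95
sd(3T + 7) = √4.95 ≈ 2.2249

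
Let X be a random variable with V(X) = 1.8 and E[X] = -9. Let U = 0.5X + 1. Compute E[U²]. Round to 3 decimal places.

12.700

E[0.5X + 1] = 0.5·-9 + 1 = -3.5
V(0.5X + 1) = (0.5)²·1.8 = 0.45
E[U²] = V(U) + (E[U])² = 0.45 + (-3.5)² = 12.7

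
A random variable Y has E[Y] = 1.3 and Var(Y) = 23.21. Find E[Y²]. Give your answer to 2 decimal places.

24.90

E[Y²] = Var(Y) + (E[Y])² = 23.21 + (1.3)² = 24.9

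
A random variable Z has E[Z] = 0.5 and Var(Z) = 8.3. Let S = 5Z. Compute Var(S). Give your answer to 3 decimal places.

Var(5Z) = (5)²·Var(Z) = 25·8.3 = 207.5

207.500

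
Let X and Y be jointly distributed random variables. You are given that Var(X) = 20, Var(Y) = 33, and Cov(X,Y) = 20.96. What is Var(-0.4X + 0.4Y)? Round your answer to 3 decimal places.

Var(-0.4X + 0.4Y) = (-0.4)²·Var(X) + (0.4)²·Var(Y) + 2·(-0.4)·(0.4)·Cov(X,Y)
= 0.16·20 + 0.16·33 + -0.32·20.96 = 1.7728

1.773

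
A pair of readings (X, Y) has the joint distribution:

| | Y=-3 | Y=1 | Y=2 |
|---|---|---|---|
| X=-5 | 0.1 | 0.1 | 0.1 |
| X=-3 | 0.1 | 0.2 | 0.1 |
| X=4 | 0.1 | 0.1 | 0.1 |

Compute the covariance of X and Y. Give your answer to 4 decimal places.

-0.1500

E[X] = -1.5,  E[Y] = 0.1
E[XY] = -0.3
Cov(X,Y) = E[XY] − E[X]E[Y] = -0.3 − (-1.5)(0.1) = -0.15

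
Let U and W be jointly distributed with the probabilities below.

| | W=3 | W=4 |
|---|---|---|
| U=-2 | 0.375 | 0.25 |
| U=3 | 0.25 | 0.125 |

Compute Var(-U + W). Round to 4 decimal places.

E[U] = -0.125,  E[W] = 3.375,  E[UW] = -0.5
Var(U) = 5.875 − (-0.125)² = 5.859375;  Var(W) = 11.625 − (3.375)² = 0.234375
Cov(U,W) = -0.5 − (-0.125)(3.375) = -0.078125
Var(-U + W) = (-1)²·5.859375 + (1)²·0.234375 + 2·(-1)·(1)·-0.078125 = 6.25

6.2500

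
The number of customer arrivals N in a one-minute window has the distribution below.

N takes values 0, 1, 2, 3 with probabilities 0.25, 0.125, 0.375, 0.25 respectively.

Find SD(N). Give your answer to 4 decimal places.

1.1110

E[N] = (0)(0.25) + (1)(0.125) + (2)(0.375) + (3)(0.25) = 1.625
E[N²] = (0)²(0.25) + (1)²(0.125) + (2)²(0.375) + (3)²(0.25) = 3.875
Var(N) = E[N²] − (E[N])² = 3.875 − (1.625)² = 1.234375
SD(N) = √1.234375 ≈ 1.1110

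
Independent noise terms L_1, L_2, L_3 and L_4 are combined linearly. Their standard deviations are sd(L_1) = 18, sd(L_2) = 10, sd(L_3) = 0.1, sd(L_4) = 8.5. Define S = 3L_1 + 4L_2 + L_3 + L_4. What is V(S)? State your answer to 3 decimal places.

V(L_1) = 324, V(L_2) = 100, V(L_3) = 0.01, V(L_4) = 72.25
By independence, V(S) = (3)²V(L_1) + (4)²V(L_2) + (1)²V(L_3) + (1)²V(L_4)
= (3)²·324 + (4)²·100 + (1)²·0.01 + (1)²·72.25 = 4588.26

4588.260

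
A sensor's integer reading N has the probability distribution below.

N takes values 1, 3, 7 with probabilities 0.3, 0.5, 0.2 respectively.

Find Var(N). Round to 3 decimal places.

E[N] = (1)(0.3) + (3)(0.5) + (7)(0.2) = 3.2
E[N²] = (1)²(0.3) + (3)²(0.5) + (7)²(0.2) = 14.6
Var(N) = E[N²] − (E[N])² = 14.6 − (3.2)² = 4.36

4.360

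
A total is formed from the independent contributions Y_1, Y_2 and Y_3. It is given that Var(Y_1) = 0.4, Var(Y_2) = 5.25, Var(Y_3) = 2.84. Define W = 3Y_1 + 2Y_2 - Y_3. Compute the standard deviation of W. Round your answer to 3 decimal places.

5.238

By independence, Var(W) = (3)²Var(Y_1) + (2)²Var(Y_2) + (-1)²Var(Y_3)
= (3)²·0.4 + (2)²·5.25 + (-1)²·2.84 = 27.44
σ(W) = √27.44 ≈ 5.238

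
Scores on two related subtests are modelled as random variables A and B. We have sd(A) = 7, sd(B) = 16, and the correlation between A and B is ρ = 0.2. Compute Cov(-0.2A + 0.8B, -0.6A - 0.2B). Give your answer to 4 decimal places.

var(A) = (7)² = 49;  var(B) = (16)² = 256
Cov(A,B) = ρ·sd(A)·sd(B) = 0.2·7·16 = 22.4
Cov(-0.2A + 0.8B, -0.6A - 0.2B) = (-0.2)(-0.6)var(A) + (0.8)(-0.2)var(B) + [(-0.2)(-0.2) + (0.8)(-0.6)]Cov(A,B)
= 0.12·49 + -0.16·256 + -0.44·22.4 = -44.936

-44.9360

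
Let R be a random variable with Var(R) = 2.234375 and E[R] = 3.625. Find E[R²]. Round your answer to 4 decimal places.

15.3750

E[R²] = Var(R) + (E[R])² = 2.234375 + (3.625)² = 15.375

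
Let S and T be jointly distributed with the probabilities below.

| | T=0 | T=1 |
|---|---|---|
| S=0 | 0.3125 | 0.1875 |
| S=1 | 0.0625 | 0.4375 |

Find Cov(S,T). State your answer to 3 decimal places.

0.125

E[S] = 0.5,  E[T] = 0.625
E[ST] = 0.4375
Cov(S,T) = E[ST] − E[S]E[T] = 0.4375 − (0.5)(0.625) = 0.125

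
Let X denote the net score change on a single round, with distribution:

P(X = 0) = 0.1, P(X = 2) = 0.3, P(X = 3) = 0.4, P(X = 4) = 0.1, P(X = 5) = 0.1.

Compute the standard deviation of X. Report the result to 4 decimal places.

E[X] = (0)(0.1) + (2)(0.3) + (3)(0.4) + (4)(0.1) + (5)(0.1) = 2.7
E[X²] = (0)²(0.1) + (2)²(0.3) + (3)²(0.4) + (4)²(0.1) + (5)²(0.1) = 8.9
Var(X) = E[X²] − (E[X])² = 8.9 − (2.7)² = 1.61
SD(X) = √1.61 ≈ 1.2689

1.2689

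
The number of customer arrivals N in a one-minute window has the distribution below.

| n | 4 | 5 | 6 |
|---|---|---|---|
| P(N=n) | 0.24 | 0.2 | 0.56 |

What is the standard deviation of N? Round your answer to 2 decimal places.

E[N] = (4)(0.24) + (5)(0.2) + (6)(0.56) = 5.32
E[N²] = (4)²(0.24) + (5)²(0.2) + (6)²(0.56) = 29
Var(N) = E[N²] − (E[N])² = 29 − (5.32)² = 0.6976
σ(N) = √0.6976 ≈ 0.84

0.84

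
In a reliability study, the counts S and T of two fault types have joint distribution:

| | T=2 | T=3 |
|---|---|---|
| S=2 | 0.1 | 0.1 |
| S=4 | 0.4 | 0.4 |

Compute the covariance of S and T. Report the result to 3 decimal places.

0.000

E[S] = 3.6,  E[T] = 2.5
E[ST] = 9
Cov(S,T) = E[ST] − E[S]E[T] = 9 − (3.6)(2.5) = 0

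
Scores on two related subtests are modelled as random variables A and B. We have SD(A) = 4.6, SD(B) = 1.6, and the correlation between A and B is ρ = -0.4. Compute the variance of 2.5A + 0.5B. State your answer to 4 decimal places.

V(A) = (4.6)² = 21.16;  V(B) = (1.6)² = 2.56
Cov(A,B) = ρ·SD(A)·SD(B) = -0.4·4.6·1.6 = -2.944
V(2.5A + 0.5B) = (2.5)²·V(A) + (0.5)²·V(B) + 2·(2.5)·(0.5)·Cov(A,B)
= 6.25·21.16 + 0.25·2.56 + 2.5·-2.944 = 125.53

125.5300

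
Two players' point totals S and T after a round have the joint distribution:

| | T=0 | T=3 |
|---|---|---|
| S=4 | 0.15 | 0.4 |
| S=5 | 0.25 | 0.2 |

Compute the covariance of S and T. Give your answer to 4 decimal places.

E[S] = 4.45,  E[T] = 1.8
E[ST] = 7.8
Cov(S,T) = E[ST] − E[S]E[T] = 7.8 − (4.45)(1.8) = -0.21

-0.2100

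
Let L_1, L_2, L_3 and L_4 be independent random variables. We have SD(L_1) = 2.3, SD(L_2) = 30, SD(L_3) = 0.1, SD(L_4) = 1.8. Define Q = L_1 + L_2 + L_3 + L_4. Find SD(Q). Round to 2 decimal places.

30.14

var(L_1) = 5.29, var(L_2) = 900, var(L_3) = 0.01, var(L_4) = 3.24
By independence, var(Q) = (1)²var(L_1) + (1)²var(L_2) + (1)²var(L_3) + (1)²var(L_4)
= (1)²·5.29 + (1)²·900 + (1)²·0.01 + (1)²·3.24 = 908.54
SD(Q) = √908.54 ≈ 30.14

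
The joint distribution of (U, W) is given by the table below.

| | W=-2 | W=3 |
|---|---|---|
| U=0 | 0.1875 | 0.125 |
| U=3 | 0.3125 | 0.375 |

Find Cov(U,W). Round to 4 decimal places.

0.4688

E[U] = 2.0625,  E[W] = 0.5
E[UW] = 1.5
Cov(U,W) = E[UW] − E[U]E[W] = 1.5 − (2.0625)(0.5) = 0.46875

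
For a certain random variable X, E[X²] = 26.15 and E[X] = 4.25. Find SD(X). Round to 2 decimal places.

2.84

V(X) = 26.15 − (4.25)² = 8.0875
SD(X) = √8.0875 ≈ 2.84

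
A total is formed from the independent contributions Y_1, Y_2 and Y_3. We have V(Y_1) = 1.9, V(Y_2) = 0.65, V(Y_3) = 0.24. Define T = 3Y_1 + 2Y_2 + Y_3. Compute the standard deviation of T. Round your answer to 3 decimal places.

By independence, V(T) = (3)²V(Y_1) + (2)²V(Y_2) + (1)²V(Y_3)
= (3)²·1.9 + (2)²·0.65 + (1)²·0.24 = 19.94
σ(T) = √19.94 ≈ 4.465

4.465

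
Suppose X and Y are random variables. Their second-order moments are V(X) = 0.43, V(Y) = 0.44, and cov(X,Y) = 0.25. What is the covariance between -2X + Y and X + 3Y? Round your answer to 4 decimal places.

cov(-2X + Y, X + 3Y) = (-2)(1)V(X) + (1)(3)V(Y) + [(-2)(3) + (1)(1)]cov(X,Y)
= -2·0.43 + 3·0.44 + -5·0.25 = -0.79

-0.7900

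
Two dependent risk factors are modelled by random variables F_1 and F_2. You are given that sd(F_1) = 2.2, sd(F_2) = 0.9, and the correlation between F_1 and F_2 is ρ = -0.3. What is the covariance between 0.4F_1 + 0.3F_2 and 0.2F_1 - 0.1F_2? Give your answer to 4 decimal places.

0.3510

Var(F_1) = (2.2)² = 4.84;  Var(F_2) = (0.9)² = 0.81
Cov(F_1,F_2) = ρ·sd(F_1)·sd(F_2) = -0.3·2.2·0.9 = -0.594
Cov(0.4F_1 + 0.3F_2, 0.2F_1 - 0.1F_2) = (0.4)(0.2)Var(F_1) + (0.3)(-0.1)Var(F_2) + [(0.4)(-0.1) + (0.3)(0.2)]Cov(F_1,F_2)
= 0.08·4.84 + -0.03·0.81 + 0.02·-0.594 = 0.35102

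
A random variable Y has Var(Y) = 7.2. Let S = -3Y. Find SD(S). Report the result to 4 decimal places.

Var(-3Y) = (-3)²·7.2 = 64.8
SD(S) = √64.8 ≈ 8.0498

8.0498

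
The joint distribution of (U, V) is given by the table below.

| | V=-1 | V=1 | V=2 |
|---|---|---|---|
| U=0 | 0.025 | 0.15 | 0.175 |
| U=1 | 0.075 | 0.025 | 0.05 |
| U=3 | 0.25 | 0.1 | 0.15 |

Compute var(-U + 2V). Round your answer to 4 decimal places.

11.0600

E[U] = 1.65,  E[V] = 0.675,  E[UV] = 0.5
var(U) = 4.65 − (1.65)² = 1.9275;  var(V) = 2.125 − (0.675)² = 1.669375
Cov(U,V) = 0.5 − (1.65)(0.675) = -0.61375
var(-U + 2V) = (-1)²·1.9275 + (2)²·1.669375 + 2·(-1)·(2)·-0.61375 = 11.06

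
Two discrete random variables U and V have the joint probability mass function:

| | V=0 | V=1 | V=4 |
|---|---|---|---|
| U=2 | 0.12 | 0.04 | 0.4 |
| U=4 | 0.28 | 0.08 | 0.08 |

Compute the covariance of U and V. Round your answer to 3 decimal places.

E[U] = 2.88,  E[V] = 2.04
E[UV] = 4.88
Cov(U,V) = E[UV] − E[U]E[V] = 4.88 − (2.88)(2.04) = -0.9952

-0.995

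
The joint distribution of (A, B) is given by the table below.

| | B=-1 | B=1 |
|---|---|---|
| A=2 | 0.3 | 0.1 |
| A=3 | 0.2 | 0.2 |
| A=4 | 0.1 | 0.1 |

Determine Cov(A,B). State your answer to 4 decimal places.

E[A] = 2.8,  E[B] = -0.2
E[AB] = -0.4
Cov(A,B) = E[AB] − E[A]E[B] = -0.4 − (2.8)(-0.2) = 0.16

0.1600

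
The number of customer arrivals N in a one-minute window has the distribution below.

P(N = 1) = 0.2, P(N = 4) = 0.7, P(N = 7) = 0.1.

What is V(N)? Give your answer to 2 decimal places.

2.61

E[N] = (1)(0.2) + (4)(0.7) + (7)(0.1) = 3.7
E[N²] = (1)²(0.2) + (4)²(0.7) + (7)²(0.1) = 16.3
V(N) = E[N²] − (E[N])² = 16.3 − (3.7)² = 2.61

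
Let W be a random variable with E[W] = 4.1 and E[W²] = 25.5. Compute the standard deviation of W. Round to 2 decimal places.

var(W) = 25.5 − (4.1)² = 8.69
SD(W) = √8.69 ≈ 2.95

2.95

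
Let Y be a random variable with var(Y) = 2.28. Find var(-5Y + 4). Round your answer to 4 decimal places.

57.0000

var(-5Y + 4) = (-5)²·var(Y) = 25·2.28 = 57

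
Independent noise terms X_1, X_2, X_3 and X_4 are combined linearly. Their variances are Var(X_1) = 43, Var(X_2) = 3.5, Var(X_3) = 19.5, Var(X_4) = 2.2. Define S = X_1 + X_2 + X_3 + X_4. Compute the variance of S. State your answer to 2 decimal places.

By independence, Var(S) = (1)²Var(X_1) + (1)²Var(X_2) + (1)²Var(X_3) + (1)²Var(X_4)
= (1)²·43 + (1)²·3.5 + (1)²·19.5 + (1)²·2.2 = 68.2

68.20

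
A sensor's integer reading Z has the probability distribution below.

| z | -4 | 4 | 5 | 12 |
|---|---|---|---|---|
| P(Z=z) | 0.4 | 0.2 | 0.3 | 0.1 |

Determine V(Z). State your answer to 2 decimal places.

27.89

E[Z] = (-4)(0.4) + (4)(0.2) + (5)(0.3) + (12)(0.1) = 1.9
E[Z²] = (-4)²(0.4) + (4)²(0.2) + (5)²(0.3) + (12)²(0.1) = 31.5
V(Z) = E[Z²] − (E[Z])² = 31.5 − (1.9)² = 27.89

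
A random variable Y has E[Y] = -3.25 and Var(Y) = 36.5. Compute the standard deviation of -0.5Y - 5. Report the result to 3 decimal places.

3.021

Var(-0.5Y - 5) = (-0.5)²·36.5 = 9.125
sd(-0.5Y - 5) = √9.125 ≈ 3.021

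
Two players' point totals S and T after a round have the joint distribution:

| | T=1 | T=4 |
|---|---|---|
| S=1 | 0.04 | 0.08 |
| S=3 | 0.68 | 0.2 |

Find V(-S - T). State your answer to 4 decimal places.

1.6800

E[S] = 2.76,  E[T] = 1.84,  E[ST] = 4.8
V(S) = 8.04 − (2.76)² = 0.4224;  V(T) = 5.2 − (1.84)² = 1.8144
cov(S,T) = 4.8 − (2.76)(1.84) = -0.2784
V(-S - T) = (-1)²·0.4224 + (-1)²·1.8144 + 2·(-1)·(-1)·-0.2784 = 1.68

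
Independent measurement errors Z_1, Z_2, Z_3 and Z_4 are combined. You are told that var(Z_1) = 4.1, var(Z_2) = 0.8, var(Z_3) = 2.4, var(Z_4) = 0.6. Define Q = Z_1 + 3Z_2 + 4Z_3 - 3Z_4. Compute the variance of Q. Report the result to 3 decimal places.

55.100

By independence, var(Q) = (1)²var(Z_1) + (3)²var(Z_2) + (4)²var(Z_3) + (-3)²var(Z_4)
= (1)²·4.1 + (3)²·0.8 + (4)²·2.4 + (-3)²·0.6 = 55.1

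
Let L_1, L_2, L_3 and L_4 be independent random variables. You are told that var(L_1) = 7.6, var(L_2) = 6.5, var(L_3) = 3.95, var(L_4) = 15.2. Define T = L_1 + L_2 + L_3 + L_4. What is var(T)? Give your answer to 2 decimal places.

By independence, var(T) = (1)²var(L_1) + (1)²var(L_2) + (1)²var(L_3) + (1)²var(L_4)
= (1)²·7.6 + (1)²·6.5 + (1)²·3.95 + (1)²·15.2 = 33.25

33.25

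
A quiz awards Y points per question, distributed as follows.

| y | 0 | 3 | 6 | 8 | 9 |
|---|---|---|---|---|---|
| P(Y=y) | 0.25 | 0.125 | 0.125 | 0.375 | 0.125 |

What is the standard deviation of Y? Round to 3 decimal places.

E[Y] = (0)(0.25) + (3)(0.125) + (6)(0.125) + (8)(0.375) + (9)(0.125) = 5.25
E[Y²] = (0)²(0.25) + (3)²(0.125) + (6)²(0.125) + (8)²(0.375) + (9)²(0.125) = 39.75
V(Y) = E[Y²] − (E[Y])² = 39.75 − (5.25)² = 12.1875
SD(Y) = √12.1875 ≈ 3.491

3.491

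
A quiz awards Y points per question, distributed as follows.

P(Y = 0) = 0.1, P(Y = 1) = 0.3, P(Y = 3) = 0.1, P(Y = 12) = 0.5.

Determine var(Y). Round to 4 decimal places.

E[Y] = (0)(0.1) + (1)(0.3) + (3)(0.1) + (12)(0.5) = 6.6
E[Y²] = (0)²(0.1) + (1)²(0.3) + (3)²(0.1) + (12)²(0.5) = 73.2
var(Y) = E[Y²] − (E[Y])² = 73.2 − (6.6)² = 29.64

29.6400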